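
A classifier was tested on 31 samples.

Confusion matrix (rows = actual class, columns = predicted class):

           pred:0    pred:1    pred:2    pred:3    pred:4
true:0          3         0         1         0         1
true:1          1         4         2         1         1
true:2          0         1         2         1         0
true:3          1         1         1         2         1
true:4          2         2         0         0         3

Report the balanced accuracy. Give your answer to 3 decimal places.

Balanced accuracy = mean of per-class recall.
  0: recall = 3/5 = 0.6000
  1: recall = 4/9 = 0.4444
  2: recall = 2/4 = 0.5000
  3: recall = 2/6 = 0.3333
  4: recall = 3/7 = 0.4286
Mean = (0.6000 + 0.4444 + 0.5000 + 0.3333 + 0.4286) / 5 = 0.461

0.461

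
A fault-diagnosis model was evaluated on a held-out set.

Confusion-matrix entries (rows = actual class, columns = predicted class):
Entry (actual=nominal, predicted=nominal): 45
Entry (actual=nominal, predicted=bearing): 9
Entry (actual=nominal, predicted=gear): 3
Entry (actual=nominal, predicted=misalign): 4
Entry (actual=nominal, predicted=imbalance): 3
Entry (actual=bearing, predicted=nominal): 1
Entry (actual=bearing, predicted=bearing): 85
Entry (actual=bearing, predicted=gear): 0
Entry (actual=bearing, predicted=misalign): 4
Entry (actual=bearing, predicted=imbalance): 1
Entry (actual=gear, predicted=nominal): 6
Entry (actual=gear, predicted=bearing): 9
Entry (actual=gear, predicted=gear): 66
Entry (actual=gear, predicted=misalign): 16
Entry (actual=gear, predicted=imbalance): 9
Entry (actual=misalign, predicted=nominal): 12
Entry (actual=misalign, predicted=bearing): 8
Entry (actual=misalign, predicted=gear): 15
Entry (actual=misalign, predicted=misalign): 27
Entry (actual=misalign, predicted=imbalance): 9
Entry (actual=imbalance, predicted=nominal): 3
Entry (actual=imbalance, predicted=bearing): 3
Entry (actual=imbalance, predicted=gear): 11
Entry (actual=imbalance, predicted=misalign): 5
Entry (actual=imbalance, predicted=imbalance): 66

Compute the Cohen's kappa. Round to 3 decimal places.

0.607

Observed agreement pₒ = trace/N = 289/420 = 0.6881
Expected agreement pₑ = Σ (rowᵢ·colᵢ)/N² = (64·67 + 91·114 + 106·95 + 71·56 + 88·88)/420² = 0.2066
κ = (pₒ − pₑ)/(1 − pₑ) = (0.6881 − 0.2066)/(1 − 0.2066) = 0.607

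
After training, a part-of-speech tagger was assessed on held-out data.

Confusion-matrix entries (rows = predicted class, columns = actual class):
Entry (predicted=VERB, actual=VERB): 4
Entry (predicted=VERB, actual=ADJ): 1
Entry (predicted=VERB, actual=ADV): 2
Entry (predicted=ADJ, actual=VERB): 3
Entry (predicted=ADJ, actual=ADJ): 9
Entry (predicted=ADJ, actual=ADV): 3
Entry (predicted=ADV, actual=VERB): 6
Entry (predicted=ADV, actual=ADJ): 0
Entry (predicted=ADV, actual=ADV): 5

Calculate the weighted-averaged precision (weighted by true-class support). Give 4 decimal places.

Per-class precision (TP/(TP+FP)):
  VERB: TP=4, FP=1+2=3 → 4/7 = 0.57143
  ADJ: TP=9, FP=3+3=6 → 9/15 = 0.60000
  ADV: TP=5, FP=6+0=6 → 5/11 = 0.45455
Weighted-precision = Σ (supportᵢ/N)·precisionᵢ with N=33: (13/33)·0.57143 + (10/33)·0.60000 + (10/33)·0.45455 = 0.5447

0.5447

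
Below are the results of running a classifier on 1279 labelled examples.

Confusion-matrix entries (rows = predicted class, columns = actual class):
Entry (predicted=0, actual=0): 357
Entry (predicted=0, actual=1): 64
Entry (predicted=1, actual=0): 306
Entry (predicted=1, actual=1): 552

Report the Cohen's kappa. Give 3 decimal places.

0.429

Observed agreement pₒ = trace/N = 909/1279 = 0.7107
Expected agreement pₑ = Σ (rowᵢ·colᵢ)/N² = (663·421 + 616·858)/1279² = 0.4937
κ = (pₒ − pₑ)/(1 − pₑ) = (0.7107 − 0.4937)/(1 − 0.4937) = 0.429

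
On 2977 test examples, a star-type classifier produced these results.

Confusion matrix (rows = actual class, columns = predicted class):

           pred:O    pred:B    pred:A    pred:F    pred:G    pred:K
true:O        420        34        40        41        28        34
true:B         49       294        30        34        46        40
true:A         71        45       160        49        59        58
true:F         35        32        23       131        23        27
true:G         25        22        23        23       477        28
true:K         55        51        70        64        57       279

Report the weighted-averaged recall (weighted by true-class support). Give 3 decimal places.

Per-class recall (TP/(TP+FN)):
  O: TP=420, FN=34+40+41+28+34=177 → 420/597 = 0.7035
  B: TP=294, FN=49+30+34+46+40=199 → 294/493 = 0.5963
  A: TP=160, FN=71+45+49+59+58=282 → 160/442 = 0.3620
  F: TP=131, FN=35+32+23+23+27=140 → 131/271 = 0.4834
  G: TP=477, FN=25+22+23+23+28=121 → 477/598 = 0.7977
  K: TP=279, FN=55+51+70+64+57=297 → 279/576 = 0.4844
Weighted-recall = Σ (supportᵢ/N)·recallᵢ with N=2977: (597/2977)·0.7035 + (493/2977)·0.5963 + (442/2977)·0.3620 + (271/2977)·0.4834 + (598/2977)·0.7977 + (576/2977)·0.4844 = 0.592

0.592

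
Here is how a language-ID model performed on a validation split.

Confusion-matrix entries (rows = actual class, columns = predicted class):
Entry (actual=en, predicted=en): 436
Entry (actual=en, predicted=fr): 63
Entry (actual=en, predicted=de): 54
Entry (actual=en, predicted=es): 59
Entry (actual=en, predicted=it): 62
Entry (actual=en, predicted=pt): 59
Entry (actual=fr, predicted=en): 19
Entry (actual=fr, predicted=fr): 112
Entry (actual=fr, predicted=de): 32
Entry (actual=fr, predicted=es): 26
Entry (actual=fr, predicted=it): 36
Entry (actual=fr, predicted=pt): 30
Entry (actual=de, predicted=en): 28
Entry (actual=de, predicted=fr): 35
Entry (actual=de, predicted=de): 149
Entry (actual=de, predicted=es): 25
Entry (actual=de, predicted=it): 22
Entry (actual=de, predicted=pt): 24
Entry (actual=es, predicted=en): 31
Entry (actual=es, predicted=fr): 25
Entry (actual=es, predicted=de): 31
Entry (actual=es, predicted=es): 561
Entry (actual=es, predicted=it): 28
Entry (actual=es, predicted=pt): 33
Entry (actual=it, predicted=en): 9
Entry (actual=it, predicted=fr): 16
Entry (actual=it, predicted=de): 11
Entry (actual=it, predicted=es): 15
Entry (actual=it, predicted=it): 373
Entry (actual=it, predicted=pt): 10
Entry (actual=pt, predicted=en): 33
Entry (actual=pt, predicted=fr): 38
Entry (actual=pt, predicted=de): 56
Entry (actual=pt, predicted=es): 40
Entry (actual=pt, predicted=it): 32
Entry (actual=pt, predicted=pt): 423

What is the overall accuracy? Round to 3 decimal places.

0.677

Accuracy = trace / total = (436+112+149+561+373+423=2054) / 3036 = 2054/3036 = 0.677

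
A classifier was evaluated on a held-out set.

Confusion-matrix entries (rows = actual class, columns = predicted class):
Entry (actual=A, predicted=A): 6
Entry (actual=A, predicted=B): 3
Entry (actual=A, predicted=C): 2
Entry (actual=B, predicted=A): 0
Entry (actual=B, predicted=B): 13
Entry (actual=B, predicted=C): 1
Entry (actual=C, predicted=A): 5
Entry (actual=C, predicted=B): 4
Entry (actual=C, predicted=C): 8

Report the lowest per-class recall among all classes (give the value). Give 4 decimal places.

Per-class recall (TP/(TP+FN)):
  A: TP=6, FN=3+2=5 → 6/11 = 0.54545
  B: TP=13, FN=0+1=1 → 13/14 = 0.92857
  C: TP=8, FN=5+4=9 → 8/17 = 0.47059
Lowest is class 'C' with recall = 0.4706.

0.4706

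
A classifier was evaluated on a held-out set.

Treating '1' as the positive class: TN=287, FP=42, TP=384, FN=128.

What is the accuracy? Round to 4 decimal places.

0.7979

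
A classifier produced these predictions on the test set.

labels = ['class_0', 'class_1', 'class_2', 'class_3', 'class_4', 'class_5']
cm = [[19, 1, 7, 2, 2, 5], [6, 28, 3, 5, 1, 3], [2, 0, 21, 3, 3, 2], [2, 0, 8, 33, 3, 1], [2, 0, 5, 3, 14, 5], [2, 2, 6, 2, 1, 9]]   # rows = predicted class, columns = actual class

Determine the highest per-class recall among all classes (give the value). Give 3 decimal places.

0.903

Per-class recall (TP/(TP+FN)):
  class_0: TP=19, FN=6+2+2+2+2=14 → 19/33 = 0.5758
  class_1: TP=28, FN=1+0+0+0+2=3 → 28/31 = 0.9032
  class_2: TP=21, FN=7+3+8+5+6=29 → 21/50 = 0.4200
  class_3: TP=33, FN=2+5+3+3+2=15 → 33/48 = 0.6875
  class_4: TP=14, FN=2+1+3+3+1=10 → 14/24 = 0.5833
  class_5: TP=9, FN=5+3+2+1+5=16 → 9/25 = 0.3600
Highest is class 'class_1' with recall = 0.903.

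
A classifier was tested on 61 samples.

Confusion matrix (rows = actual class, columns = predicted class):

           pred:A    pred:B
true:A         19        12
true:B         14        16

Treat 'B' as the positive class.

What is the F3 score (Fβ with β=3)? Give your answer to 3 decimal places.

0.537

Fβ = (1+β²)·TP / ((1+β²)·TP + β²·FN + FP), with β²=9
= 10·16 / (10·16 + 9·14 + 12) = 0.537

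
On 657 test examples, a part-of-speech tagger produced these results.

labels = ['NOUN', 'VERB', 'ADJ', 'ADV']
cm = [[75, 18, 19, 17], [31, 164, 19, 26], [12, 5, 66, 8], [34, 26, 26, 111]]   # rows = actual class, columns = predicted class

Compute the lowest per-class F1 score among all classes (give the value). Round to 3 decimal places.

0.534

Per-class F1 score (2·TP/(2·TP+FP+FN)):
  NOUN: TP=75, FP=31+12+34=77, FN=18+19+17=54 → 150/281 = 0.5338
  VERB: TP=164, FP=18+5+26=49, FN=31+19+26=76 → 328/453 = 0.7241
  ADJ: TP=66, FP=19+19+26=64, FN=12+5+8=25 → 132/221 = 0.5973
  ADV: TP=111, FP=17+26+8=51, FN=34+26+26=86 → 222/359 = 0.6184
Lowest is class 'NOUN' with F1 score = 0.534.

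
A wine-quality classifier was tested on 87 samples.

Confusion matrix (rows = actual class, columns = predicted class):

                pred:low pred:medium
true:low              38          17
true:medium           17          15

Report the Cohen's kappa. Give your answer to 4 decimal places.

Observed agreement pₒ = trace/N = 53/87 = 0.60920
Expected agreement pₑ = Σ (rowᵢ·colᵢ)/N² = (55·55 + 32·32)/87² = 0.53495
κ = (pₒ − pₑ)/(1 − pₑ) = (0.60920 − 0.53495)/(1 − 0.53495) = 0.1597

0.1597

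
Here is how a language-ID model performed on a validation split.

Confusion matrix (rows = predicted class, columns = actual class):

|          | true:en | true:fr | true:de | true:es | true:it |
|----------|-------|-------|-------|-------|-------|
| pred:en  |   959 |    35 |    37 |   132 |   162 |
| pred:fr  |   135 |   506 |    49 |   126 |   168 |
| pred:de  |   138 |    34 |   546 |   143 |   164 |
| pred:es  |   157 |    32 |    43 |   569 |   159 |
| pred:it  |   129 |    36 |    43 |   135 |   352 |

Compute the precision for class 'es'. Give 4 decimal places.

Treat 'es' as positive and all other classes as negative.
precision = TP/(TP+FP).
es: TP=569, FP=157+32+43+159=391 → 569/960 = 0.59271

0.5927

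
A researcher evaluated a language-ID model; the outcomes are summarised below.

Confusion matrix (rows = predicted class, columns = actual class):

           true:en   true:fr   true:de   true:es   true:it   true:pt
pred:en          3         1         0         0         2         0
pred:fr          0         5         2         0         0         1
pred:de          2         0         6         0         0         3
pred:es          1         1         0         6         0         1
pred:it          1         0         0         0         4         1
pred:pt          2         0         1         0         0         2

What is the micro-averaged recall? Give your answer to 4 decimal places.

0.5778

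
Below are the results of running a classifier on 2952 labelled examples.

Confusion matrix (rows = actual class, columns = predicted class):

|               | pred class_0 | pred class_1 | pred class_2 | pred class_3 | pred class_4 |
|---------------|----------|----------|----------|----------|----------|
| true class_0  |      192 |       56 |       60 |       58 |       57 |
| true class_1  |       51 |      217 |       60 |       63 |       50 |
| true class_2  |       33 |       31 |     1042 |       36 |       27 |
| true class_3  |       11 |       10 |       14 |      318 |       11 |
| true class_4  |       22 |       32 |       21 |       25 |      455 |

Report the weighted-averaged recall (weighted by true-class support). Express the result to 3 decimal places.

Per-class recall (TP/(TP+FN)):
  class_0: TP=192, FN=56+60+58+57=231 → 192/423 = 0.4539
  class_1: TP=217, FN=51+60+63+50=224 → 217/441 = 0.4921
  class_2: TP=1042, FN=33+31+36+27=127 → 1042/1169 = 0.8914
  class_3: TP=318, FN=11+10+14+11=46 → 318/364 = 0.8736
  class_4: TP=455, FN=22+32+21+25=100 → 455/555 = 0.8198
Weighted-recall = Σ (supportᵢ/N)·recallᵢ with N=2952: (423/2952)·0.4539 + (441/2952)·0.4921 + (1169/2952)·0.8914 + (364/2952)·0.8736 + (555/2952)·0.8198 = 0.753

0.753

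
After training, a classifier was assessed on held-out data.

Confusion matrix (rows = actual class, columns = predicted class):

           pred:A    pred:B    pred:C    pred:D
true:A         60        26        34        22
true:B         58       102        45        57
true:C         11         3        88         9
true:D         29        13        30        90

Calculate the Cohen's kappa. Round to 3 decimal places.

Observed agreement pₒ = trace/N = 340/677 = 0.5022
Expected agreement pₑ = Σ (rowᵢ·colᵢ)/N² = (142·158 + 262·144 + 111·197 + 162·178)/677² = 0.2419
κ = (pₒ − pₑ)/(1 − pₑ) = (0.5022 − 0.2419)/(1 − 0.2419) = 0.343

0.343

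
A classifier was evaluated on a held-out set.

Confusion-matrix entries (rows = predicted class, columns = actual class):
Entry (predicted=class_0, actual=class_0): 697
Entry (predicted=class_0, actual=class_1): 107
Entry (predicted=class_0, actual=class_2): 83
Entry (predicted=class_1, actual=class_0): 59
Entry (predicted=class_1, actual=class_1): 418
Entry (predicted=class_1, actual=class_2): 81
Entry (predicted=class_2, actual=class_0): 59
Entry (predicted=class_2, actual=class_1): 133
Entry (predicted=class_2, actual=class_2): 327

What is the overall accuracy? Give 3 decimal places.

Accuracy = trace / total = (697+418+327=1442) / 1964 = 1442/1964 = 0.734

0.734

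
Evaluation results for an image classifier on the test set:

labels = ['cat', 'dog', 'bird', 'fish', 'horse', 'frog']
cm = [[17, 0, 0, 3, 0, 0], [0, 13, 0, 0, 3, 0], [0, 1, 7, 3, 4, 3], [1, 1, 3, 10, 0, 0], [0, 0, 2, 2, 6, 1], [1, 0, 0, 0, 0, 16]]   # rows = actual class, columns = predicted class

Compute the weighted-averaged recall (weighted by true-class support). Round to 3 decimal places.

0.711

Per-class recall (TP/(TP+FN)):
  cat: TP=17, FN=0+0+3+0+0=3 → 17/20 = 0.8500
  dog: TP=13, FN=0+0+0+3+0=3 → 13/16 = 0.8125
  bird: TP=7, FN=0+1+3+4+3=11 → 7/18 = 0.3889
  fish: TP=10, FN=1+1+3+0+0=5 → 10/15 = 0.6667
  horse: TP=6, FN=0+0+2+2+1=5 → 6/11 = 0.5455
  frog: TP=16, FN=1+0+0+0+0=1 → 16/17 = 0.9412
Weighted-recall = Σ (supportᵢ/N)·recallᵢ with N=97: (20/97)·0.8500 + (16/97)·0.8125 + (18/97)·0.3889 + (15/97)·0.6667 + (11/97)·0.5455 + (17/97)·0.9412 = 0.711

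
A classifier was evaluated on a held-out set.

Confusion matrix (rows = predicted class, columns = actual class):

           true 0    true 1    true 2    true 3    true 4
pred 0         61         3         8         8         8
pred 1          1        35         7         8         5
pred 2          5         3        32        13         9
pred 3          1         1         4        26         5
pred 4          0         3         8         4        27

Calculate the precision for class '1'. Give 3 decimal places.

Take TP from the diagonal, FP from the rest of the '1' prediction marginal, FN from the rest of the '1' actual marginal.
precision = TP/(TP+FP).
1: TP=35, FP=1+7+8+5=21 → 35/56 = 0.6250

0.625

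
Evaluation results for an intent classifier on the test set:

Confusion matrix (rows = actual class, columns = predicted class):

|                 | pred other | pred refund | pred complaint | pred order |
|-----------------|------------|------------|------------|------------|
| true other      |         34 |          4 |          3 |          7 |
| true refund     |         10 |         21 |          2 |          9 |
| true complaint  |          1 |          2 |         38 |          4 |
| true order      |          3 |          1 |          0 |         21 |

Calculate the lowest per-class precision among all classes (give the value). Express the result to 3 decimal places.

Per-class precision (TP/(TP+FP)):
  other: TP=34, FP=10+1+3=14 → 34/48 = 0.7083
  refund: TP=21, FP=4+2+1=7 → 21/28 = 0.7500
  complaint: TP=38, FP=3+2+0=5 → 38/43 = 0.8837
  order: TP=21, FP=7+9+4=20 → 21/41 = 0.5122
Lowest is class 'order' with precision = 0.512.

0.512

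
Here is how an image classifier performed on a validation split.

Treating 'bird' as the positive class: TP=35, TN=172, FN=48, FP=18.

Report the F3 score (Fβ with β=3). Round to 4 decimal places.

0.4375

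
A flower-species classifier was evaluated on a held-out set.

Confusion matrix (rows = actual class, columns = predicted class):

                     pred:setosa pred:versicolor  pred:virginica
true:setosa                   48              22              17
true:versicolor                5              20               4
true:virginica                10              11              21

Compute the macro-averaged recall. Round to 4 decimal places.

0.5805

Per-class recall (TP/(TP+FN)):
  setosa: TP=48, FN=22+17=39 → 48/87 = 0.55172
  versicolor: TP=20, FN=5+4=9 → 20/29 = 0.68966
  virginica: TP=21, FN=10+11=21 → 21/42 = 0.50000
Macro-recall = mean = (0.55172 + 0.68966 + 0.50000) / 3 = 0.5805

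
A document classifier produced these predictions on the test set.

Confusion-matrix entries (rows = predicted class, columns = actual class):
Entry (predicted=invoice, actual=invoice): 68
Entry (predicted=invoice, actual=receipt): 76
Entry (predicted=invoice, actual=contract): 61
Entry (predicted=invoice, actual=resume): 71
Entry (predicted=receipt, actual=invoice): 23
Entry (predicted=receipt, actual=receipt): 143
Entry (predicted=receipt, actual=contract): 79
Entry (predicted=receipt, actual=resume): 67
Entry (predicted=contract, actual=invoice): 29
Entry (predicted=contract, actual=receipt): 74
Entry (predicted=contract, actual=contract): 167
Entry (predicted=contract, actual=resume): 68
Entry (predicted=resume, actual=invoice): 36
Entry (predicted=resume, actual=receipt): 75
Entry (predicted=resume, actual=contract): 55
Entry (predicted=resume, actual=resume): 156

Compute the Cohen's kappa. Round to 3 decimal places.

0.232

Observed agreement pₒ = trace/N = 534/1248 = 0.4279
Expected agreement pₑ = Σ (rowᵢ·colᵢ)/N² = (156·276 + 368·312 + 362·338 + 362·322)/1248² = 0.2548
κ = (pₒ − pₑ)/(1 − pₑ) = (0.4279 − 0.2548)/(1 − 0.2548) = 0.232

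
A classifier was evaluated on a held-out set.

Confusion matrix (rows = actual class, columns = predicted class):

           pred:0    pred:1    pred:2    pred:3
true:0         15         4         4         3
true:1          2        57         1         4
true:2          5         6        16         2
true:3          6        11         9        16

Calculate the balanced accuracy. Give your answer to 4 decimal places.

Balanced accuracy = mean of per-class recall.
  0: recall = 15/26 = 0.57692
  1: recall = 57/64 = 0.89063
  2: recall = 16/29 = 0.55172
  3: recall = 16/42 = 0.38095
Mean = (0.57692 + 0.89063 + 0.55172 + 0.38095) / 4 = 0.6001

0.6001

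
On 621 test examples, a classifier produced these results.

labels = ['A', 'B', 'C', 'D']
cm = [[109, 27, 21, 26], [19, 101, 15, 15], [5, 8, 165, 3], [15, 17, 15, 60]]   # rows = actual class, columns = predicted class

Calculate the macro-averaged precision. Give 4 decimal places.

Per-class precision (TP/(TP+FP)):
  A: TP=109, FP=19+5+15=39 → 109/148 = 0.73649
  B: TP=101, FP=27+8+17=52 → 101/153 = 0.66013
  C: TP=165, FP=21+15+15=51 → 165/216 = 0.76389
  D: TP=60, FP=26+15+3=44 → 60/104 = 0.57692
Macro-precision = mean = (0.73649 + 0.66013 + 0.76389 + 0.57692) / 4 = 0.6844

0.6844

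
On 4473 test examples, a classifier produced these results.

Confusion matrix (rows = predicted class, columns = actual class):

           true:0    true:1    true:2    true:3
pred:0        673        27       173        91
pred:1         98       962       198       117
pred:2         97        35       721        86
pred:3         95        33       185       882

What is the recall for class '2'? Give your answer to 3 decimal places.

0.565

One-vs-rest for '2': TP = diagonal; FP = other classes predicted '2'; FN = '2' predicted as other.
recall = TP/(TP+FN).
2: TP=721, FN=173+198+185=556 → 721/1277 = 0.5646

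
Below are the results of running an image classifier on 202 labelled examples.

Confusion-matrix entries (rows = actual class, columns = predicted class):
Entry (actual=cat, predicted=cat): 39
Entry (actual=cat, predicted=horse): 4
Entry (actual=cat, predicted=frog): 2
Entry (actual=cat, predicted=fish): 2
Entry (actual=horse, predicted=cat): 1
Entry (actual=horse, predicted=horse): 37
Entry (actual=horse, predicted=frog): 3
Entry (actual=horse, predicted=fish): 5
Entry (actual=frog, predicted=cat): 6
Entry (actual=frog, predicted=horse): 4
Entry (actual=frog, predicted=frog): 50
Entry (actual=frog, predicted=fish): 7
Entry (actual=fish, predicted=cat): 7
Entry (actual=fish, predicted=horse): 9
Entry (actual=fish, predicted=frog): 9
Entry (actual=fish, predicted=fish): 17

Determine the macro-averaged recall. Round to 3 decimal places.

Per-class recall (TP/(TP+FN)):
  cat: TP=39, FN=4+2+2=8 → 39/47 = 0.8298
  horse: TP=37, FN=1+3+5=9 → 37/46 = 0.8043
  frog: TP=50, FN=6+4+7=17 → 50/67 = 0.7463
  fish: TP=17, FN=7+9+9=25 → 17/42 = 0.4048
Macro-recall = mean = (0.8298 + 0.8043 + 0.7463 + 0.4048) / 4 = 0.696

0.696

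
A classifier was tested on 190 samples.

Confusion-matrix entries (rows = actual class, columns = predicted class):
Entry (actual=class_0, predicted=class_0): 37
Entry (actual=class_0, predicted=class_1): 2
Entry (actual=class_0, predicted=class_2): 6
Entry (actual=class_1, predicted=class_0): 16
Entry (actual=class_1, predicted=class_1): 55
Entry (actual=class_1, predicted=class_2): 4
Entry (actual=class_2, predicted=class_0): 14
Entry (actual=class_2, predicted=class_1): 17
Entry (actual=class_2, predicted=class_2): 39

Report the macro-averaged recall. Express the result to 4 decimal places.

Per-class recall (TP/(TP+FN)):
  class_0: TP=37, FN=2+6=8 → 37/45 = 0.82222
  class_1: TP=55, FN=16+4=20 → 55/75 = 0.73333
  class_2: TP=39, FN=14+17=31 → 39/70 = 0.55714
Macro-recall = mean = (0.82222 + 0.73333 + 0.55714) / 3 = 0.7042

0.7042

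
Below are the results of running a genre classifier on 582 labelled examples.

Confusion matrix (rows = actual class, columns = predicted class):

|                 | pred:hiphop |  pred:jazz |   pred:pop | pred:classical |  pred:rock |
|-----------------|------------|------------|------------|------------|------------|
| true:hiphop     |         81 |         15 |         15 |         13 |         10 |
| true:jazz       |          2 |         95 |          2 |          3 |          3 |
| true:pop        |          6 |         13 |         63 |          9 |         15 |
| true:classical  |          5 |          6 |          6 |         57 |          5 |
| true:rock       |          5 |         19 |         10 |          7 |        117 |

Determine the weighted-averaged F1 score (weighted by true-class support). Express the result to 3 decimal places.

Per-class F1 score (2·TP/(2·TP+FP+FN)):
  hiphop: TP=81, FP=2+6+5+5=18, FN=15+15+13+10=53 → 162/233 = 0.6953
  jazz: TP=95, FP=15+13+6+19=53, FN=2+2+3+3=10 → 190/253 = 0.7510
  pop: TP=63, FP=15+2+6+10=33, FN=6+13+9+15=43 → 126/202 = 0.6238
  classical: TP=57, FP=13+3+9+7=32, FN=5+6+6+5=22 → 114/168 = 0.6786
  rock: TP=117, FP=10+3+15+5=33, FN=5+19+10+7=41 → 234/308 = 0.7597
Weighted-F1 score = Σ (supportᵢ/N)·F1 scoreᵢ with N=582: (134/582)·0.6953 + (105/582)·0.7510 + (106/582)·0.6238 + (79/582)·0.6786 + (158/582)·0.7597 = 0.708

0.708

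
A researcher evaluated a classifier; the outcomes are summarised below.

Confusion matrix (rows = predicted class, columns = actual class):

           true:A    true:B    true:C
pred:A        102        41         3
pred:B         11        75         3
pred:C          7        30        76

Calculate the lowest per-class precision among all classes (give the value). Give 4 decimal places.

0.6726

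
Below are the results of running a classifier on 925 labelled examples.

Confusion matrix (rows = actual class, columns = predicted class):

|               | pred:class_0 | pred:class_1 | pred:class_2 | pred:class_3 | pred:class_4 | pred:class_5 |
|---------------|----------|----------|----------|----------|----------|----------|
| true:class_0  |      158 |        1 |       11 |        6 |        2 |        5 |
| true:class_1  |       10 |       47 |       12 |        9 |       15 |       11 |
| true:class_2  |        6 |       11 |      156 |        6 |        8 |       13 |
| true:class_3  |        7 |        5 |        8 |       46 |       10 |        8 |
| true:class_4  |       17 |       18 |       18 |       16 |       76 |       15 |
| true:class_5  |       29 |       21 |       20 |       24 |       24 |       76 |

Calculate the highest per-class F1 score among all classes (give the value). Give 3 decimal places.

0.771

Per-class F1 score (2·TP/(2·TP+FP+FN)):
  class_0: TP=158, FP=10+6+7+17+29=69, FN=1+11+6+2+5=25 → 316/410 = 0.7707
  class_1: TP=47, FP=1+11+5+18+21=56, FN=10+12+9+15+11=57 → 94/207 = 0.4541
  class_2: TP=156, FP=11+12+8+18+20=69, FN=6+11+6+8+13=44 → 312/425 = 0.7341
  class_3: TP=46, FP=6+9+6+16+24=61, FN=7+5+8+10+8=38 → 92/191 = 0.4817
  class_4: TP=76, FP=2+15+8+10+24=59, FN=17+18+18+16+15=84 → 152/295 = 0.5153
  class_5: TP=76, FP=5+11+13+8+15=52, FN=29+21+20+24+24=118 → 152/322 = 0.4720
Highest is class 'class_0' with F1 score = 0.771.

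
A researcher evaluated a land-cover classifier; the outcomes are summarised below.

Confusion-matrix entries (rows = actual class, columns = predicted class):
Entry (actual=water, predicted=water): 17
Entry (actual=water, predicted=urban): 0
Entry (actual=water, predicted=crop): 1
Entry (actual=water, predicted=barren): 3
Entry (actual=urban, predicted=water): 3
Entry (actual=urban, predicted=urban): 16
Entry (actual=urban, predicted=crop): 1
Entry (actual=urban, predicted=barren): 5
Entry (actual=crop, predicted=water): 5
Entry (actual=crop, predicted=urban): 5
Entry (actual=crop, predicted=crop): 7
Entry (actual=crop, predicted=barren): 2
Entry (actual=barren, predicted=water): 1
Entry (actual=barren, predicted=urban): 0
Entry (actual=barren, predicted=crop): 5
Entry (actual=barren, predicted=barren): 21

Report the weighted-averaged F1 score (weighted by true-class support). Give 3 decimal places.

Per-class F1 score (2·TP/(2·TP+FP+FN)):
  water: TP=17, FP=3+5+1=9, FN=0+1+3=4 → 34/47 = 0.7234
  urban: TP=16, FP=0+5+0=5, FN=3+1+5=9 → 32/46 = 0.6957
  crop: TP=7, FP=1+1+5=7, FN=5+5+2=12 → 14/33 = 0.4242
  barren: TP=21, FP=3+5+2=10, FN=1+0+5=6 → 42/58 = 0.7241
Weighted-F1 score = Σ (supportᵢ/N)·F1 scoreᵢ with N=92: (21/92)·0.7234 + (25/92)·0.6957 + (19/92)·0.4242 + (27/92)·0.7241 = 0.654

0.654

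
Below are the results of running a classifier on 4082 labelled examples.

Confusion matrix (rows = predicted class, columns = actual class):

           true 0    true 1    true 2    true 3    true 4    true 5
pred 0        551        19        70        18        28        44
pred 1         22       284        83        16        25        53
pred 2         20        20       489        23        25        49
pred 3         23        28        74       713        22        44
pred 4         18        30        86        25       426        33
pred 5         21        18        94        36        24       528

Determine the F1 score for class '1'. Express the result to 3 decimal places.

0.644

Take TP from the diagonal, FP from the rest of the '1' prediction marginal, FN from the rest of the '1' actual marginal.
F1 score = 2·TP/(2·TP+FP+FN).
1: TP=284, FP=22+83+16+25+53=199, FN=19+20+28+30+18=115 → 568/882 = 0.6440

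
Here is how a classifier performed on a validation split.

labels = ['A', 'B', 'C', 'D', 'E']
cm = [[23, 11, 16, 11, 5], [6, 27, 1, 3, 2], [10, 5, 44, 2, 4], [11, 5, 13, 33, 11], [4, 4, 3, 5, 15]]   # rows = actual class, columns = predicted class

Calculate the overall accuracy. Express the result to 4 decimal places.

Accuracy = trace / total = (23+27+44+33+15=142) / 274 = 142/274 = 0.5182

0.5182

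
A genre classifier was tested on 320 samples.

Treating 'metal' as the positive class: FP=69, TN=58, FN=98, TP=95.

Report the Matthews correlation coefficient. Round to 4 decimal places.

-0.0500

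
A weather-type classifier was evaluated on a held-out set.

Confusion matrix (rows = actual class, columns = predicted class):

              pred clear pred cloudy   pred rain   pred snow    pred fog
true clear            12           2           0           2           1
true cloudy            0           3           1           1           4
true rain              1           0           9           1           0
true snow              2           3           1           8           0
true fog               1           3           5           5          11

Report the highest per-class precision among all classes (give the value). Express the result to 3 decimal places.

Per-class precision (TP/(TP+FP)):
  clear: TP=12, FP=0+1+2+1=4 → 12/16 = 0.7500
  cloudy: TP=3, FP=2+0+3+3=8 → 3/11 = 0.2727
  rain: TP=9, FP=0+1+1+5=7 → 9/16 = 0.5625
  snow: TP=8, FP=2+1+1+5=9 → 8/17 = 0.4706
  fog: TP=11, FP=1+4+0+0=5 → 11/16 = 0.6875
Highest is class 'clear' with precision = 0.750.

0.750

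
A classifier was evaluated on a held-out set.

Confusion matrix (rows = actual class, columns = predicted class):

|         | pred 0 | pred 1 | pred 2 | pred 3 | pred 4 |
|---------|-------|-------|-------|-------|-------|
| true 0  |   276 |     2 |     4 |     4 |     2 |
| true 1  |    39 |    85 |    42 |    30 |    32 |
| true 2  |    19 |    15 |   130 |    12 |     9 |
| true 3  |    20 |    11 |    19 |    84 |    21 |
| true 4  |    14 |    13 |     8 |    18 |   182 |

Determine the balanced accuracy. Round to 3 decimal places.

Balanced accuracy = mean of per-class recall.
  0: recall = 276/288 = 0.9583
  1: recall = 85/228 = 0.3728
  2: recall = 130/185 = 0.7027
  3: recall = 84/155 = 0.5419
  4: recall = 182/235 = 0.7745
Mean = (0.9583 + 0.3728 + 0.7027 + 0.5419 + 0.7745) / 5 = 0.670

0.670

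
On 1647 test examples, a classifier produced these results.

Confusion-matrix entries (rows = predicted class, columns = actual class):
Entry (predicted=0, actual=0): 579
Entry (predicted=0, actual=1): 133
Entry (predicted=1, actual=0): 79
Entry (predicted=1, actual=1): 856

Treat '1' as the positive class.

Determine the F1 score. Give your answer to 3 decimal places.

Precision = TP/(TP+FP) = 856/935 = 0.9155
Recall = TP/(TP+FN) = 856/989 = 0.8655
F1 = 2·TP/(2·TP+FP+FN) = 1712/1924 = 0.890

0.890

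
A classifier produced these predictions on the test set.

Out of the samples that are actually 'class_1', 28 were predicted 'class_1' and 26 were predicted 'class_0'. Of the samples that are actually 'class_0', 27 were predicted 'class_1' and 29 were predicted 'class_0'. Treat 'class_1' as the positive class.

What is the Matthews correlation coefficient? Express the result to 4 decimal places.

MCC = (TP·TN − FP·FN) / √((TP+FP)(TP+FN)(TN+FP)(TN+FN))
Numerator = 28·29 − 27·26 = 110
Denominator = √(55·54·56·55) = √9147600 = 3024.5000
MCC = 110 / 3024.5000 = 0.0364

0.0364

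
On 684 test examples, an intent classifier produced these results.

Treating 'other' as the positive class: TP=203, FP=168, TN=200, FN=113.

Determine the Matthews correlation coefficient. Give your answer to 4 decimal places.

MCC = (TP·TN − FP·FN) / √((TP+FP)(TP+FN)(TN+FP)(TN+FN))
Numerator = 203·200 − 168·113 = 21616
Denominator = √(371·316·368·313) = √13503711424 = 116205.4707
MCC = 21616 / 116205.4707 = 0.1860

0.1860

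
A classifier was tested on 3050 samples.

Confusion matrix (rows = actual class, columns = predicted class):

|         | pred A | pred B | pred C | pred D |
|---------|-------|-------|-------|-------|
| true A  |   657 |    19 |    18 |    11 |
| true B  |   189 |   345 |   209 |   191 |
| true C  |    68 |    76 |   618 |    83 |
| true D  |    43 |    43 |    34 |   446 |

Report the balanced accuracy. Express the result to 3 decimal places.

0.705

Balanced accuracy = mean of per-class recall.
  A: recall = 657/705 = 0.9319
  B: recall = 345/934 = 0.3694
  C: recall = 618/845 = 0.7314
  D: recall = 446/566 = 0.7880
Mean = (0.9319 + 0.3694 + 0.7314 + 0.7880) / 4 = 0.705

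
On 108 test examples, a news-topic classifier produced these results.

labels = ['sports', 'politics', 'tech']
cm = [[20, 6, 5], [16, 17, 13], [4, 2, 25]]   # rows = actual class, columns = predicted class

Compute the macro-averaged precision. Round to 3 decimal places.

0.587

Per-class precision (TP/(TP+FP)):
  sports: TP=20, FP=16+4=20 → 20/40 = 0.5000
  politics: TP=17, FP=6+2=8 → 17/25 = 0.6800
  tech: TP=25, FP=5+13=18 → 25/43 = 0.5814
Macro-precision = mean = (0.5000 + 0.6800 + 0.5814) / 3 = 0.587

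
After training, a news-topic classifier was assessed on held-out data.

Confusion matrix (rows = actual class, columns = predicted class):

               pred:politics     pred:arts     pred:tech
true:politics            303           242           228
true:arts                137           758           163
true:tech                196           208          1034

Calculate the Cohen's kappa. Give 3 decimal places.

Observed agreement pₒ = trace/N = 2095/3269 = 0.6409
Expected agreement pₑ = Σ (rowᵢ·colᵢ)/N² = (773·636 + 1058·1208 + 1438·1425)/3269² = 0.3574
κ = (pₒ − pₑ)/(1 − pₑ) = (0.6409 − 0.3574)/(1 − 0.3574) = 0.441

0.441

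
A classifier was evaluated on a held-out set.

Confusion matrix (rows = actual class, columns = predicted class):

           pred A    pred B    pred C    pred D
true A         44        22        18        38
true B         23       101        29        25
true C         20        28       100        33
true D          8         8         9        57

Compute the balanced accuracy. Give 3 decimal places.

Balanced accuracy = mean of per-class recall.
  A: recall = 44/122 = 0.3607
  B: recall = 101/178 = 0.5674
  C: recall = 100/181 = 0.5525
  D: recall = 57/82 = 0.6951
Mean = (0.3607 + 0.5674 + 0.5525 + 0.6951) / 4 = 0.544

0.544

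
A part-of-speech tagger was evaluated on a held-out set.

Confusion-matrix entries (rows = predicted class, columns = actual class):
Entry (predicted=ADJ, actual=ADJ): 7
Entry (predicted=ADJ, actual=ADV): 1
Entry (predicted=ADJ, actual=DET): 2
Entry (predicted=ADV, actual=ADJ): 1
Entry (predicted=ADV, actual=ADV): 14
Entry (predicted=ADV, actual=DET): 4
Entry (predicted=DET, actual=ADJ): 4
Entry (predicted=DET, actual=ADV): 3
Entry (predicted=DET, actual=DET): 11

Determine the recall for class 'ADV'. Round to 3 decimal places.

Treat 'ADV' as positive and all other classes as negative.
recall = TP/(TP+FN).
ADV: TP=14, FN=1+3=4 → 14/18 = 0.7778

0.778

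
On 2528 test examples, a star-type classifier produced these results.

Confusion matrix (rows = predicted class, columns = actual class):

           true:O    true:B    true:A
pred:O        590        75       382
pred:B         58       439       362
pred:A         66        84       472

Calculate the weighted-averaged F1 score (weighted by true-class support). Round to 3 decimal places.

0.579

Per-class F1 score (2·TP/(2·TP+FP+FN)):
  O: TP=590, FP=75+382=457, FN=58+66=124 → 1180/1761 = 0.6701
  B: TP=439, FP=58+362=420, FN=75+84=159 → 878/1457 = 0.6026
  A: TP=472, FP=66+84=150, FN=382+362=744 → 944/1838 = 0.5136
Weighted-F1 score = Σ (supportᵢ/N)·F1 scoreᵢ with N=2528: (714/2528)·0.6701 + (598/2528)·0.6026 + (1216/2528)·0.5136 = 0.579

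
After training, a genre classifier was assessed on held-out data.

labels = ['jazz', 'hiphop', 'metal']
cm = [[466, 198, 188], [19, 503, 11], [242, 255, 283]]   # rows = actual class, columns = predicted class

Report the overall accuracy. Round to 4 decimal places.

0.5783

Accuracy = trace / total = (466+503+283=1252) / 2165 = 1252/2165 = 0.5783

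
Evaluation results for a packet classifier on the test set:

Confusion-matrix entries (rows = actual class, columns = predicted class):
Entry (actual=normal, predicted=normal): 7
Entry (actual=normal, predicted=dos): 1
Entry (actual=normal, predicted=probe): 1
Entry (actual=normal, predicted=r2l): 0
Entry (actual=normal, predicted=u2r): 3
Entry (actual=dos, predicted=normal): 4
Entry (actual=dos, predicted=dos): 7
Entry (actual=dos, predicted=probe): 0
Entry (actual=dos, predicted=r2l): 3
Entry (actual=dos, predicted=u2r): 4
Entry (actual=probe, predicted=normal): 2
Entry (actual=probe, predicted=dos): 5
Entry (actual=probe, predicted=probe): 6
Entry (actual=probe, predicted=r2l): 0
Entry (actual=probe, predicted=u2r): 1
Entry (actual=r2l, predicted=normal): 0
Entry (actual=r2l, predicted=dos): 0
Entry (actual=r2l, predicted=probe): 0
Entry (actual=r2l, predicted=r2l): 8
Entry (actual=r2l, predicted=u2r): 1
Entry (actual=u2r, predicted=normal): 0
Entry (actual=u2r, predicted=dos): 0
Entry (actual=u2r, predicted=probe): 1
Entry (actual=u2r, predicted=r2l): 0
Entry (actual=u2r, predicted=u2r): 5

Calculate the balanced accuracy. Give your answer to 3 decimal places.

0.625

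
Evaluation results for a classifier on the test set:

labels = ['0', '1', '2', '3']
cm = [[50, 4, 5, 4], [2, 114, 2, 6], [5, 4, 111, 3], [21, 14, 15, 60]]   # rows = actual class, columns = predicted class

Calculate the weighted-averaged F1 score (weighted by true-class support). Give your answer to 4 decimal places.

0.7910

Per-class F1 score (2·TP/(2·TP+FP+FN)):
  0: TP=50, FP=2+5+21=28, FN=4+5+4=13 → 100/141 = 0.70922
  1: TP=114, FP=4+4+14=22, FN=2+2+6=10 → 228/260 = 0.87692
  2: TP=111, FP=5+2+15=22, FN=5+4+3=12 → 222/256 = 0.86719
  3: TP=60, FP=4+6+3=13, FN=21+14+15=50 → 120/183 = 0.65574
Weighted-F1 score = Σ (supportᵢ/N)·F1 scoreᵢ with N=420: (63/420)·0.70922 + (124/420)·0.87692 + (123/420)·0.86719 + (110/420)·0.65574 = 0.7910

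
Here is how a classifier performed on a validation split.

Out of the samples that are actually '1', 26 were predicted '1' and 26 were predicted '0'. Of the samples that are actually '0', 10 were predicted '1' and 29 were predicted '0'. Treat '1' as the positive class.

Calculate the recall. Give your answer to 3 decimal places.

Recall = TP/(TP+FN) = 26/(26+26) = 26/52 = 0.500

0.500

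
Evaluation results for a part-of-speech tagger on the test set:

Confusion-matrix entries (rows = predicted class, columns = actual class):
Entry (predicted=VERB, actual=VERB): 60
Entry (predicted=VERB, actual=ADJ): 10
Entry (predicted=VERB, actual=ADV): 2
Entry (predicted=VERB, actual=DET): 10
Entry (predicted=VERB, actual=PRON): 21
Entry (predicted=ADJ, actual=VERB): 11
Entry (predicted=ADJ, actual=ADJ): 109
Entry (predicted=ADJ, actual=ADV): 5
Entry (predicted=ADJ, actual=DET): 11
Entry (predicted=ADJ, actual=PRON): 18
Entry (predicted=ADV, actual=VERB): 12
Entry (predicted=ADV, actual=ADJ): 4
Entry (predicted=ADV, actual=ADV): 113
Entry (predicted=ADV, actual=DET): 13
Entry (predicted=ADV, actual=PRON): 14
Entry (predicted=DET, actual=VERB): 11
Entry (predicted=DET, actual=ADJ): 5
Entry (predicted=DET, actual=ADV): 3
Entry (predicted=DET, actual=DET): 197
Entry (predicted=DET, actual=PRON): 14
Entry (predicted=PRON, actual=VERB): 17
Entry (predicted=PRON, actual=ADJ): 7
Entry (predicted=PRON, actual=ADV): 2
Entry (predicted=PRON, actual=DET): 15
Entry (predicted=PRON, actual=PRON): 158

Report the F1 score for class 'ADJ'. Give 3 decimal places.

0.754

One-vs-rest for 'ADJ': TP = diagonal; FP = other classes predicted 'ADJ'; FN = 'ADJ' predicted as other.
F1 score = 2·TP/(2·TP+FP+FN).
ADJ: TP=109, FP=11+5+11+18=45, FN=10+4+5+7=26 → 218/289 = 0.7543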